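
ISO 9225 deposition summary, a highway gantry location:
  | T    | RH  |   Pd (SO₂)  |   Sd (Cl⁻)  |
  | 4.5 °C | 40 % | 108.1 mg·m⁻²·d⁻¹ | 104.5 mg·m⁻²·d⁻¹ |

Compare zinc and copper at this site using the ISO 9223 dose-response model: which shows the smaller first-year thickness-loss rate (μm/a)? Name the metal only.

zinc: T≤10 °C ⇒ hinge +0.038·(4.5−10) = -0.2090
  sulphur-dioxide contribution → 0.5174 μm/a
  chloride contribution → 0.5001 μm/a
  ⇒ r_corr(zinc) = 1.017 μm/a
copper: f(T) = +0.126·(T−10) [T≤10 °C] = -0.6930
  sulphur-dioxide contribution → 0.09485 μm/a
  chloride contribution → 0.1892 μm/a
  ⇒ r_corr(copper) = 0.2841 μm/a
Ordering by μm/a: zinc (1.02) > copper (0.284)

copper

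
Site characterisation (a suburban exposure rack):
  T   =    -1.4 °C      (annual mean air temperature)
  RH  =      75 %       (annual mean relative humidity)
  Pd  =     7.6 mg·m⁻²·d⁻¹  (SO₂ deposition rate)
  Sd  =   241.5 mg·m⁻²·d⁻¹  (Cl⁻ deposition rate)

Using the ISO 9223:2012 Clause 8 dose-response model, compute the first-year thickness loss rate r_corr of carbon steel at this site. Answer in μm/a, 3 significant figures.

r_corr = 38.5 μm/a

carbon steel: temperature factor f = +0.150·(-11.4) = -1.7100
  sulphur-dioxide contribution → 4.119 μm/a
  chloride contribution → 34.4 μm/a
  ⇒ r_corr(carbon steel) = 38.52 μm/a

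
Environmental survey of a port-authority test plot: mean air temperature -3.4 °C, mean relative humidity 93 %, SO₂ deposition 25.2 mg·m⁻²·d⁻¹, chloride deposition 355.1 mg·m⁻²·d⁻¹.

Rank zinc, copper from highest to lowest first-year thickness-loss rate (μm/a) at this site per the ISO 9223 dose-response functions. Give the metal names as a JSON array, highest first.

["zinc", "copper"]

zinc: T≤10 °C ⇒ hinge +0.038·(-3.4−10) = -0.5092
  sulphur-dioxide contribution → 2.312 μm/a
  chloride contribution → 0.784 μm/a
  total first-year rate 3.096 μm/a
copper: f(T) = +0.126·(T−10) [T≤10 °C] = -1.6884
  sulphur-dioxide contribution → 0.5475 μm/a
  chloride contribution → 1.205 μm/a
  ⇒ r_corr(copper) = 1.752 μm/a
Ordering by μm/a: zinc (3.1) > copper (1.75)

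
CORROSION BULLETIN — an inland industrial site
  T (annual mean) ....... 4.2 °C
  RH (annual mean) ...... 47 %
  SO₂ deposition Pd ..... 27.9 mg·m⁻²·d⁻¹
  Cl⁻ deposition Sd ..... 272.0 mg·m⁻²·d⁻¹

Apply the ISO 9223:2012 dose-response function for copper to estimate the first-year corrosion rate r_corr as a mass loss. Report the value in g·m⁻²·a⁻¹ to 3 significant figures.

r_corr = 3.65 g·m⁻²·a⁻¹

copper: temperature factor f = +0.126·(-5.8) = -0.7308
  Pd branch = 0.0053·Pd^0.26·e^(0.059·RH+f) = 0.09706 μm/a
  Cl⁻ term: 0.01025·272.0^0.27·exp(0.036·47+0.049·4.2) = 0.3106
  sum: 0.09706 + 0.3106 → r_corr = 0.4077 μm/a
Convert to mass loss: 0.4077 μm/a × 8.96 g/cm³ = 3.653 g·m⁻²·a⁻¹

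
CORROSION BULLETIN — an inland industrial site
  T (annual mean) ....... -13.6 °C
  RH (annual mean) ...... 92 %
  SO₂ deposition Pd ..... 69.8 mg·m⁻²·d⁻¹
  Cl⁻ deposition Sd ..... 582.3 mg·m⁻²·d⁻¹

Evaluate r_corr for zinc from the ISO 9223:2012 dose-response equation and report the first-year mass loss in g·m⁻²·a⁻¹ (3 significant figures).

zinc: f(T) = +0.038·(T−10) [T≤10 °C] = -0.8968
  SO₂ term: 0.0129·69.8^0.44·exp(0.046·92-0.8968) = 2.346
  Sd branch = 0.0175·Sd^0.57·e^(0.008·RH+0.085·T) = 0.4333 μm/a
  r_corr = 2.346 + 0.4333 = 2.779 μm/a
Convert to mass loss: 2.779 μm/a × 7.14 g/cm³ = 19.84 g·m⁻²·a⁻¹

r_corr = 19.8 g·m⁻²·a⁻¹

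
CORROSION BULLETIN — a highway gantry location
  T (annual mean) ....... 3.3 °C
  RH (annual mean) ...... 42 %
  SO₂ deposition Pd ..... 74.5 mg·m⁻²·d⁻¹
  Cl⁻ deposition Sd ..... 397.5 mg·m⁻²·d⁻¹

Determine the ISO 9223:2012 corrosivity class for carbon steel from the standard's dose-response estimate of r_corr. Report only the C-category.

carbon steel: T≤10 °C ⇒ hinge +0.150·(3.3−10) = -1.0050
  sulphur-dioxide contribution → 14.12 μm/a
  chloride contribution → 19.03 μm/a
  total first-year rate 33.15 μm/a
Category bounds: 25…50 μm/a bracket r_corr ⇒ C3

C3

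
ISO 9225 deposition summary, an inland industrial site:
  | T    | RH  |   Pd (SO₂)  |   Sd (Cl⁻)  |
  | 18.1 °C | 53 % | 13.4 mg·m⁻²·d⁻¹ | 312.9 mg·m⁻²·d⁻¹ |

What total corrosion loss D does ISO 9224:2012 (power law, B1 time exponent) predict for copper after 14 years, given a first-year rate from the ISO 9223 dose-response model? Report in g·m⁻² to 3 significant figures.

D(14) = 47.7 g·m⁻²

copper: temperature factor f = -0.080·(8.1) = -0.6480
  Pd branch = 0.0053·Pd^0.26·e^(0.059·RH+f) = 0.1241 μm/a
  Cl⁻ term: 0.01025·312.9^0.27·exp(0.036·53+0.049·18.1) = 0.7912
  r_corr = 0.1241 + 0.7912 = 0.9154 μm/a
ISO 9224: D(t) = r_corr · t^b with b = 0.667 (copper, B1)
  D(14) = 0.9154 × 14^0.667 = 0.9154 × 5.814 = 5.322 μm
  Mass loss = 5.322 μm × 8.96 g/cm³ = 47.68 g·m⁻²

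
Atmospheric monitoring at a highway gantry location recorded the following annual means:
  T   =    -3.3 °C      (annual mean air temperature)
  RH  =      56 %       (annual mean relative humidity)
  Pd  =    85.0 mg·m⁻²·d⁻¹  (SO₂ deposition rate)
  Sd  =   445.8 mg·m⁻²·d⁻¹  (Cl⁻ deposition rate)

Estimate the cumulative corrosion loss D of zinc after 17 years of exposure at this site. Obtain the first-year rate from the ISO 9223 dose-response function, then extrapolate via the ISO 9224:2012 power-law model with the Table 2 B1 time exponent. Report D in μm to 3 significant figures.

zinc: T≤10 °C ⇒ hinge +0.038·(-3.3−10) = -0.5054
  sulphur-dioxide contribution → 0.7224 μm/a
  chloride contribution → 0.6696 μm/a
  total first-year rate 1.392 μm/a
Power-law: D(17) = r_corr · 17^0.813
  D(17) = 1.392 × 17^0.813 = 1.392 × 10.01 = 13.93 μm

D(17) = 13.9 μm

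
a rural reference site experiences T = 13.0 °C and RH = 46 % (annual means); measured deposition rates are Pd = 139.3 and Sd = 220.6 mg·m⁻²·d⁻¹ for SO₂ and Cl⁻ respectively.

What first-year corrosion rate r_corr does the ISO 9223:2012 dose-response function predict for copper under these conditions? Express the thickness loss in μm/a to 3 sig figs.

r_corr = 0.663 μm/a

copper: f(T) = -0.080·(T−10) [T>10 °C] = -0.2400
  Pd branch = 0.0053·Pd^0.26·e^(0.059·RH+f) = 0.2271 μm/a
  Cl⁻ term: 0.01025·220.6^0.27·exp(0.036·46+0.049·13.0) = 0.4358
  r_corr = 0.2271 + 0.4358 = 0.6629 μm/a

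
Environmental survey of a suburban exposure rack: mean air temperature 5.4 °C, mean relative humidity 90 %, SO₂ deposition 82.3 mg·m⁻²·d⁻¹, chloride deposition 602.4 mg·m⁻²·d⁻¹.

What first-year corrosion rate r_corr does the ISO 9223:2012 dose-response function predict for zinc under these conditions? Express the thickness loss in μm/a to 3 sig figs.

zinc: temperature factor f = +0.038·(-4.6) = -0.1748
  SO₂ term: 0.0129·82.3^0.44·exp(0.046·90-0.1748) = 4.736
  Cl⁻ term: 0.0175·602.4^0.57·exp(0.008·90+0.085·5.4) = 2.186
  sum: 4.736 + 2.186 → r_corr = 6.922 μm/a

r_corr = 6.92 μm/a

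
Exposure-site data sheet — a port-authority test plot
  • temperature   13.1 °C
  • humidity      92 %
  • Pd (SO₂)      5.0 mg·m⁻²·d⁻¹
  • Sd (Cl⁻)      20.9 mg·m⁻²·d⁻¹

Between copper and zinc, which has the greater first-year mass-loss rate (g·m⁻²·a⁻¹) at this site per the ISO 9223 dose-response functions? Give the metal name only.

copper: T>10 °C ⇒ hinge -0.080·(13.1−10) = -0.2480
  SO₂ term: 0.0053·5.0^0.26·exp(0.059·92-0.2480) = 1.431
  Cl⁻ term: 0.01025·20.9^0.27·exp(0.036·92+0.049·13.1) = 1.214
  r_corr = 1.431 + 1.214 = 2.645 μm/a
  mass loss = 2.645 μm/a × 8.96 g/cm³ = 23.7 g·m⁻²·a⁻¹
zinc: f(T) = -0.071·(T−10) [T>10 °C] = -0.2201
  SO₂ term: 0.0129·5.0^0.44·exp(0.046·92-0.2201) = 1.447
  Sd branch = 0.0175·Sd^0.57·e^(0.008·RH+0.085·T) = 0.6291 μm/a
  r_corr = 1.447 + 0.6291 = 2.076 μm/a
  mass loss = 2.076 μm/a × 7.14 g/cm³ = 14.82 g·m⁻²·a⁻¹
Ordering by g·m⁻²·a⁻¹: copper (23.7) > zinc (14.8)

copper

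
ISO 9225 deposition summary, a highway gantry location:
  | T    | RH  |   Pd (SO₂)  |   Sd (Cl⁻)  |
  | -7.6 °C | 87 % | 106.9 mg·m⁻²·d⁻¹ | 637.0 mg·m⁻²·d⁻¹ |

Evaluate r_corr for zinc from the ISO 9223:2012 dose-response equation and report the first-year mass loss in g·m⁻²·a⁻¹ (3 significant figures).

zinc: T≤10 °C ⇒ hinge +0.038·(-7.6−10) = -0.6688
  sulphur-dioxide contribution → 2.824 μm/a
  chloride contribution → 0.7296 μm/a
  total first-year rate 3.554 μm/a
Convert to mass loss: 3.554 μm/a × 7.14 g/cm³ = 25.38 g·m⁻²·a⁻¹

r_corr = 25.4 g·m⁻²·a⁻¹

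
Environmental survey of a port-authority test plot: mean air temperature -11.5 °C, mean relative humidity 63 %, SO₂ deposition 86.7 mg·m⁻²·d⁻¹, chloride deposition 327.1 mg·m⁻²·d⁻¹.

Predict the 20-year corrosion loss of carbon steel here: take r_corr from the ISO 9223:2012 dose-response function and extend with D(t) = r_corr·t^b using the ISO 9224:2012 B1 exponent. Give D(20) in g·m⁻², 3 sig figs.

carbon steel: T≤10 °C ⇒ hinge +0.150·(-11.5−10) = -3.2250
  SO₂ term: 1.77·86.7^0.52·exp(0.02·63-3.2250) = 2.526
  Cl⁻ term: 0.102·327.1^0.62·exp(0.033·63+0.04·-11.5) = 18.66
  sum: 2.526 + 18.66 → r_corr = 21.18 μm/a
ISO 9224: D(t) = r_corr · t^b with b = 0.523 (carbon steel, B1)
  D(20) = 21.18 × 20^0.523 = 21.18 × 4.791 = 101.5 μm
  Mass loss = 101.5 μm × 7.85 g/cm³ = 796.7 g·m⁻²

D(20) = 797 g·m⁻²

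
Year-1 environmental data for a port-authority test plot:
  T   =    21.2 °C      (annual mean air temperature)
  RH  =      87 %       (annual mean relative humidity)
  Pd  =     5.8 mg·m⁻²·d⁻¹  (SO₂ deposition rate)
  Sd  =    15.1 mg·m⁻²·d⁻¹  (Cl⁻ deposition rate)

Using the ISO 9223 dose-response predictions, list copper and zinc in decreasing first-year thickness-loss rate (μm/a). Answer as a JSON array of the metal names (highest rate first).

copper: temperature factor f = -0.080·(11.2) = -0.8960
  Pd branch = 0.0053·Pd^0.26·e^(0.059·RH+f) = 0.5793 μm/a
  Sd branch = 0.01025·Sd^0.27·e^(0.036·RH+0.049·T) = 1.382 μm/a
  r_corr = 0.5793 + 1.382 = 1.961 μm/a
zinc: temperature factor f = -0.071·(11.2) = -0.7952
  SO₂ term: 0.0129·5.8^0.44·exp(0.046·87-0.7952) = 0.6905
  Cl⁻ term: 0.0175·15.1^0.57·exp(0.008·87+0.085·21.2) = 0.9998
  sum: 0.6905 + 0.9998 → r_corr = 1.69 μm/a
Ordering by μm/a: copper (1.96) > zinc (1.69)

["copper", "zinc"]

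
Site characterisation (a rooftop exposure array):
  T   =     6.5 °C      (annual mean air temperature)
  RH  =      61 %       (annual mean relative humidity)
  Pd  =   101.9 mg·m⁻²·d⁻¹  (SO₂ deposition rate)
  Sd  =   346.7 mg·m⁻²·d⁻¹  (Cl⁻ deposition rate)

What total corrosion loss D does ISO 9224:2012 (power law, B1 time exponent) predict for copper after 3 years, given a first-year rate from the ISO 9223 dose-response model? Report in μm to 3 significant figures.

D(3) = 2.14 μm

copper: f(T) = +0.126·(T−10) [T≤10 °C] = -0.4410
  SO₂ term: 0.0053·101.9^0.26·exp(0.059·61-0.4410) = 0.4149
  Cl⁻ term: 0.01025·346.7^0.27·exp(0.036·61+0.049·6.5) = 0.6145
  r_corr = 0.4149 + 0.6145 = 1.029 μm/a
Power-law: D(3) = r_corr · 3^0.667
  D(3) = 1.029 × 3^0.667 = 1.029 × 2.081 = 2.142 μm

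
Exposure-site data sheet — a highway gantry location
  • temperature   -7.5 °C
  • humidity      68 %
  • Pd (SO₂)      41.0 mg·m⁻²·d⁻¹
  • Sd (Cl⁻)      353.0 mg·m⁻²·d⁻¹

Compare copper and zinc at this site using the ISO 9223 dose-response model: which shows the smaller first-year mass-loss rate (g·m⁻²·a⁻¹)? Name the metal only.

copper: f(T) = +0.126·(T−10) [T≤10 °C] = -2.2050
  Pd branch = 0.0053·Pd^0.26·e^(0.059·RH+f) = 0.08479 μm/a
  Sd branch = 0.01025·Sd^0.27·e^(0.036·RH+0.049·T) = 0.4001 μm/a
  sum: 0.08479 + 0.4001 → r_corr = 0.4849 μm/a
  mass loss = 0.4849 μm/a × 8.96 g/cm³ = 4.345 g·m⁻²·a⁻¹
zinc: f(T) = +0.038·(T−10) [T≤10 °C] = -0.6650
  Pd branch = 0.0129·Pd^0.44·e^(0.046·RH+f) = 0.776 μm/a
  Cl⁻ term: 0.0175·353.0^0.57·exp(0.008·68+0.085·-7.5) = 0.4515
  sum: 0.776 + 0.4515 → r_corr = 1.228 μm/a
  mass loss = 1.228 μm/a × 7.14 g/cm³ = 8.765 g·m⁻²·a⁻¹
Ordering by g·m⁻²·a⁻¹: zinc (8.76) > copper (4.34)

copper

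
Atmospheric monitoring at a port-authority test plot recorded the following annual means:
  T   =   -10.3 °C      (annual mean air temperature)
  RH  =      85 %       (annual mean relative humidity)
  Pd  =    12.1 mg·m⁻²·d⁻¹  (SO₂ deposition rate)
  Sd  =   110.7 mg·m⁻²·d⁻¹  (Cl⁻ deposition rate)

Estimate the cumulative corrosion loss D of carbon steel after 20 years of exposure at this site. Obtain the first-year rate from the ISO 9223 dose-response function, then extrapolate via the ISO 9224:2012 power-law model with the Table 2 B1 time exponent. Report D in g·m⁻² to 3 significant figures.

carbon steel: temperature factor f = +0.150·(-20.3) = -3.0450
  Pd branch = 1.77·Pd^0.52·e^(0.02·RH+f) = 1.686 μm/a
  Sd branch = 0.102·Sd^0.62·e^(0.033·RH+0.04·T) = 20.67 μm/a
  sum: 1.686 + 20.67 → r_corr = 22.35 μm/a
ISO 9224: D(t) = r_corr · t^b with b = 0.523 (carbon steel, B1)
  D(20) = 22.35 × 20^0.523 = 22.35 × 4.791 = 107.1 μm
  Mass loss = 107.1 μm × 7.85 g/cm³ = 840.6 g·m⁻²

D(20) = 841 g·m⁻²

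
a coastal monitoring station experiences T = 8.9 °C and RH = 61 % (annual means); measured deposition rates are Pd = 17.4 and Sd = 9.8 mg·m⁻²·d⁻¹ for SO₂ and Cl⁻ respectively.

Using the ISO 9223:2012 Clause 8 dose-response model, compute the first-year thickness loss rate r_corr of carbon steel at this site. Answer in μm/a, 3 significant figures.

carbon steel: f(T) = +0.150·(T−10) [T≤10 °C] = -0.1650
  Pd branch = 1.77·Pd^0.52·e^(0.02·RH+f) = 22.45 μm/a
  Cl⁻ term: 0.102·9.8^0.62·exp(0.033·61+0.04·8.9) = 4.487
  sum: 22.45 + 4.487 → r_corr = 26.94 μm/a

r_corr = 26.9 μm/a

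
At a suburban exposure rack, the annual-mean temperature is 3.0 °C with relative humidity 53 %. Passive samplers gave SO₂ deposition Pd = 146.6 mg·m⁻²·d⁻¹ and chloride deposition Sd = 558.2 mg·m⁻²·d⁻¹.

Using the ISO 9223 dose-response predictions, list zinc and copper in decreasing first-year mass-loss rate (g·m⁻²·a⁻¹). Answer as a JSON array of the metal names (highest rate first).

["zinc", "copper"]

zinc: temperature factor f = +0.038·(-7.0) = -0.2660
  sulphur-dioxide contribution → 1.016 μm/a
  chloride contribution → 1.269 μm/a
  ⇒ r_corr(zinc) = 2.286 μm/a
  mass loss = 2.286 μm/a × 7.14 g/cm³ = 16.32 g·m⁻²·a⁻¹
copper: f(T) = +0.126·(T−10) [T≤10 °C] = -0.8820
  sulphur-dioxide contribution → 0.183 μm/a
  chloride contribution → 0.4414 μm/a
  total first-year rate 0.6244 μm/a
  mass loss = 0.6244 μm/a × 8.96 g/cm³ = 5.595 g·m⁻²·a⁻¹
Ordering by g·m⁻²·a⁻¹: zinc (16.3) > copper (5.59)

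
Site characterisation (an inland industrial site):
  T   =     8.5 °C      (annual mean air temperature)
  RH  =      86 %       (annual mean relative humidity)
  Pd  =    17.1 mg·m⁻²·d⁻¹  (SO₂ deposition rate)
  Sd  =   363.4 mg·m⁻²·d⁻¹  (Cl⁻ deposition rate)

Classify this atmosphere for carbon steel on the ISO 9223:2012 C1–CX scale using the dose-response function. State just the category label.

C5

carbon steel: T≤10 °C ⇒ hinge +0.150·(8.5−10) = -0.2250
  Pd branch = 1.77·Pd^0.52·e^(0.02·RH+f) = 34.55 μm/a
  Sd branch = 0.102·Sd^0.62·e^(0.033·RH+0.04·T) = 94.67 μm/a
  r_corr = 34.55 + 94.67 = 129.2 μm/a
129 μm/a falls in (80, 200] for carbon steel → category C5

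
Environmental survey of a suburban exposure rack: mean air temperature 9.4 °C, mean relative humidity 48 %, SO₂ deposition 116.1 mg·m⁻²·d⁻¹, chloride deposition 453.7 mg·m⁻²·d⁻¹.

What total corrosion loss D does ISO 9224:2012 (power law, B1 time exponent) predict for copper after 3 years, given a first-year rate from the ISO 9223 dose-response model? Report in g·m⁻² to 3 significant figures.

copper: T≤10 °C ⇒ hinge +0.126·(9.4−10) = -0.0756
  SO₂ term: 0.0053·116.1^0.26·exp(0.059·48-0.0756) = 0.2872
  Cl⁻ term: 0.01025·453.7^0.27·exp(0.036·48+0.049·9.4) = 0.477
  r_corr = 0.2872 + 0.477 = 0.7643 μm/a
Long-term exponent b (ISO 9224 Table 2, B1) = 0.667
  D(3) = 0.7643 × 3^0.667 = 0.7643 × 2.081 = 1.59 μm
  Mass loss = 1.59 μm × 8.96 g/cm³ = 14.25 g·m⁻²

D(3) = 14.2 g·m⁻²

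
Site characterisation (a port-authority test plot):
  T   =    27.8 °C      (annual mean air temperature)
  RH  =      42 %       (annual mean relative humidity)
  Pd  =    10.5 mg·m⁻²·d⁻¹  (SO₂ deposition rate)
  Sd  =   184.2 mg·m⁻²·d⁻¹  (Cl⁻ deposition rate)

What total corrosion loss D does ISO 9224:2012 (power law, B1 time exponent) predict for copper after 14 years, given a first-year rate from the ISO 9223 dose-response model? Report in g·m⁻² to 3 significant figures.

D(14) = 40.1 g·m⁻²

copper: temperature factor f = -0.080·(17.8) = -1.4240
  SO₂ term: 0.0053·10.5^0.26·exp(0.059·42-1.4240) = 0.02802
  Sd branch = 0.01025·Sd^0.27·e^(0.036·RH+0.049·T) = 0.7423 μm/a
  r_corr = 0.02802 + 0.7423 = 0.7704 μm/a
Power-law: D(14) = r_corr · 14^0.667
  D(14) = 0.7704 × 14^0.667 = 0.7704 × 5.814 = 4.479 μm
  Mass loss = 4.479 μm × 8.96 g/cm³ = 40.13 g·m⁻²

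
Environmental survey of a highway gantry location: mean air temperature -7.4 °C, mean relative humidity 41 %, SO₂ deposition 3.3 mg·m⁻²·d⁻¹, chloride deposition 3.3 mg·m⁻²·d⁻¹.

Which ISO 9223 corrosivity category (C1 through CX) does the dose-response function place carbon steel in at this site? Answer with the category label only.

carbon steel: T≤10 °C ⇒ hinge +0.150·(-7.4−10) = -2.6100
  Pd branch = 1.77·Pd^0.52·e^(0.02·RH+f) = 0.5498 μm/a
  Cl⁻ term: 0.102·3.3^0.62·exp(0.033·41+0.04·-7.4) = 0.6154
  r_corr = 0.5498 + 0.6154 = 1.165 μm/a
1.17 μm/a falls in (0, 1.3] for carbon steel → category C1

C1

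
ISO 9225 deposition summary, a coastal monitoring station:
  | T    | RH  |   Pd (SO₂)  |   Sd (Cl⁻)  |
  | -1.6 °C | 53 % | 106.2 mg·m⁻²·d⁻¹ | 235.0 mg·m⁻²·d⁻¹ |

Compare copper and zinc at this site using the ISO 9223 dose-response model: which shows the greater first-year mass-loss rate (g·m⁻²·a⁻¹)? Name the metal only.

zinc

copper: f(T) = +0.126·(T−10) [T≤10 °C] = -1.4616
  SO₂ term: 0.0053·106.2^0.26·exp(0.059·53-1.4616) = 0.09426
  Sd branch = 0.01025·Sd^0.27·e^(0.036·RH+0.049·T) = 0.2789 μm/a
  sum: 0.09426 + 0.2789 → r_corr = 0.3732 μm/a
  mass loss = 0.3732 μm/a × 8.96 g/cm³ = 3.344 g·m⁻²·a⁻¹
zinc: f(T) = +0.038·(T−10) [T≤10 °C] = -0.4408
  Pd branch = 0.0129·Pd^0.44·e^(0.046·RH+f) = 0.7404 μm/a
  Sd branch = 0.0175·Sd^0.57·e^(0.008·RH+0.085·T) = 0.5244 μm/a
  r_corr = 0.7404 + 0.5244 = 1.265 μm/a
  mass loss = 1.265 μm/a × 7.14 g/cm³ = 9.03 g·m⁻²·a⁻¹
Ordering by g·m⁻²·a⁻¹: zinc (9.03) > copper (3.34)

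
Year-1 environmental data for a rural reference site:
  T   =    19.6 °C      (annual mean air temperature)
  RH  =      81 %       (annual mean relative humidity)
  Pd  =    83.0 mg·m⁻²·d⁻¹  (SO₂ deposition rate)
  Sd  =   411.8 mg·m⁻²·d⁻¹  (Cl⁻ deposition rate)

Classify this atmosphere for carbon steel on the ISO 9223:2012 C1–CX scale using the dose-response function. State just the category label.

C5

carbon steel: temperature factor f = -0.054·(9.6) = -0.5184
  Pd branch = 1.77·Pd^0.52·e^(0.02·RH+f) = 53 μm/a
  Cl⁻ term: 0.102·411.8^0.62·exp(0.033·81+0.04·19.6) = 135.2
  sum: 53 + 135.2 → r_corr = 188.2 μm/a
ISO 9223 Table 2 (carbon steel): 80 < 188 ≤ 200 μm/a ⇒ C5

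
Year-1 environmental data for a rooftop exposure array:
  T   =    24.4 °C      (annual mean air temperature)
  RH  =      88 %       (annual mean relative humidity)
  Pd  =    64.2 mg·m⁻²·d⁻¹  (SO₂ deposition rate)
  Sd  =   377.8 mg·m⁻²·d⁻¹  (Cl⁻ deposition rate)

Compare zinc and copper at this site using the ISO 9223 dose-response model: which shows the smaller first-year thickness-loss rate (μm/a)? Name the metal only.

copper

zinc: f(T) = -0.071·(T−10) [T>10 °C] = -1.0224
  Pd branch = 0.0129·Pd^0.44·e^(0.046·RH+f) = 1.659 μm/a
  Sd branch = 0.0175·Sd^0.57·e^(0.008·RH+0.085·T) = 8.29 μm/a
  sum: 1.659 + 8.29 → r_corr = 9.949 μm/a
copper: T>10 °C ⇒ hinge -0.080·(24.4−10) = -1.1520
  SO₂ term: 0.0053·64.2^0.26·exp(0.059·88-1.1520) = 0.8888
  Cl⁻ term: 0.01025·377.8^0.27·exp(0.036·88+0.049·24.4) = 3.996
  sum: 0.8888 + 3.996 → r_corr = 4.885 μm/a
Ordering by μm/a: zinc (9.95) > copper (4.89)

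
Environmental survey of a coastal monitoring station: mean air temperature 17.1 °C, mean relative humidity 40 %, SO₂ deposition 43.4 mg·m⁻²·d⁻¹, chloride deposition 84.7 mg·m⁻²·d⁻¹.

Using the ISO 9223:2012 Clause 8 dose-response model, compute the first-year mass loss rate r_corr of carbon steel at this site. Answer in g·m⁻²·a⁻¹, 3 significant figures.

carbon steel: temperature factor f = -0.054·(7.1) = -0.3834
  sulphur-dioxide contribution → 19.07 μm/a
  chloride contribution → 11.86 μm/a
  total first-year rate 30.94 μm/a
Convert to mass loss: 30.94 μm/a × 7.85 g/cm³ = 242.8 g·m⁻²·a⁻¹

r_corr = 243 g·m⁻²·a⁻¹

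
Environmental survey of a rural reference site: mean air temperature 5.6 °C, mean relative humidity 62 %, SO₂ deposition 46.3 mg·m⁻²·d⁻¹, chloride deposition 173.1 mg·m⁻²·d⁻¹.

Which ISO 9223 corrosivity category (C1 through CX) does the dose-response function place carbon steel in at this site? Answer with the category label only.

carbon steel: f(T) = +0.150·(T−10) [T≤10 °C] = -0.6600
  sulphur-dioxide contribution → 23.23 μm/a
  chloride contribution → 24.11 μm/a
  ⇒ r_corr(carbon steel) = 47.34 μm/a
Category bounds: 25…50 μm/a bracket r_corr ⇒ C3

C3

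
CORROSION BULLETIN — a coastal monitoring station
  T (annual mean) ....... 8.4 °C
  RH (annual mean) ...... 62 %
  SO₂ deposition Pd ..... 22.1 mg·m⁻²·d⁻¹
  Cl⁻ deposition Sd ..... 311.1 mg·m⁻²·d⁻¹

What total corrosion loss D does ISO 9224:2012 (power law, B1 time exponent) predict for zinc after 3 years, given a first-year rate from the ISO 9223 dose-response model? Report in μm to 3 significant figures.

D(3) = 5.78 μm

zinc: f(T) = +0.038·(T−10) [T≤10 °C] = -0.0608
  Pd branch = 0.0129·Pd^0.44·e^(0.046·RH+f) = 0.821 μm/a
  Cl⁻ term: 0.0175·311.1^0.57·exp(0.008·62+0.085·8.4) = 1.547
  r_corr = 0.821 + 1.547 = 2.368 μm/a
Power-law: D(3) = r_corr · 3^0.813
  D(3) = 2.368 × 3^0.813 = 2.368 × 2.443 = 5.785 μm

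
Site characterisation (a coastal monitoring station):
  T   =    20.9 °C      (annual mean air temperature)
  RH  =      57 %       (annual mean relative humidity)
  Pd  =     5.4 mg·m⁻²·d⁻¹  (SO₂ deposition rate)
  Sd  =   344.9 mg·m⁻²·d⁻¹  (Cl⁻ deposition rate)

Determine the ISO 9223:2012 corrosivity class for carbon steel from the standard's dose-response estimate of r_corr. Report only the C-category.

C4

carbon steel: f(T) = -0.054·(T−10) [T>10 °C] = -0.5886
  Pd branch = 1.77·Pd^0.52·e^(0.02·RH+f) = 7.384 μm/a
  Sd branch = 0.102·Sd^0.62·e^(0.033·RH+0.04·T) = 57.8 μm/a
  sum: 7.384 + 57.8 → r_corr = 65.19 μm/a
ISO 9223 Table 2 (carbon steel): 50 < 65.2 ≤ 80 μm/a ⇒ C4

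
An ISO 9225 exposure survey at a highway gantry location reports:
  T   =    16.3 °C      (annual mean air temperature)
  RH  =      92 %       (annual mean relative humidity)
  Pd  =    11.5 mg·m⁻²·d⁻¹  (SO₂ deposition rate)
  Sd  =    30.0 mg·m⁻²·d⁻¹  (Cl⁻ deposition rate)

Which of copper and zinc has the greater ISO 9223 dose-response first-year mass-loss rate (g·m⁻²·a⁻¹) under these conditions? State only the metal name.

copper: T>10 °C ⇒ hinge -0.080·(16.3−10) = -0.5040
  sulphur-dioxide contribution → 1.376 μm/a
  chloride contribution → 1.566 μm/a
  ⇒ r_corr(copper) = 2.942 μm/a
  mass loss = 2.942 μm/a × 8.96 g/cm³ = 26.36 g·m⁻²·a⁻¹
zinc: T>10 °C ⇒ hinge -0.071·(16.3−10) = -0.4473
  sulphur-dioxide contribution → 1.663 μm/a
  chloride contribution → 1.015 μm/a
  total first-year rate 2.678 μm/a
  mass loss = 2.678 μm/a × 7.14 g/cm³ = 19.12 g·m⁻²·a⁻¹
Ordering by g·m⁻²·a⁻¹: copper (26.4) > zinc (19.1)

copper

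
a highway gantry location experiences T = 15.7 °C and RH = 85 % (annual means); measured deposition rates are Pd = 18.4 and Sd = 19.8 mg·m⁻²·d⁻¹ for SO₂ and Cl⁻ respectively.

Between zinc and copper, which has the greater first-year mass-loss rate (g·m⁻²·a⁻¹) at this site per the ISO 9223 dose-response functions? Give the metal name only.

zinc: T>10 °C ⇒ hinge -0.071·(15.7−10) = -0.4047
  sulphur-dioxide contribution → 1.547 μm/a
  chloride contribution → 0.7195 μm/a
  ⇒ r_corr(zinc) = 2.266 μm/a
  mass loss = 2.266 μm/a × 7.14 g/cm³ = 16.18 g·m⁻²·a⁻¹
copper: f(T) = -0.080·(T−10) [T>10 °C] = -0.4560
  sulphur-dioxide contribution → 1.079 μm/a
  chloride contribution → 1.056 μm/a
  ⇒ r_corr(copper) = 2.136 μm/a
  mass loss = 2.136 μm/a × 8.96 g/cm³ = 19.14 g·m⁻²·a⁻¹
Ordering by g·m⁻²·a⁻¹: copper (19.1) > zinc (16.2)

copper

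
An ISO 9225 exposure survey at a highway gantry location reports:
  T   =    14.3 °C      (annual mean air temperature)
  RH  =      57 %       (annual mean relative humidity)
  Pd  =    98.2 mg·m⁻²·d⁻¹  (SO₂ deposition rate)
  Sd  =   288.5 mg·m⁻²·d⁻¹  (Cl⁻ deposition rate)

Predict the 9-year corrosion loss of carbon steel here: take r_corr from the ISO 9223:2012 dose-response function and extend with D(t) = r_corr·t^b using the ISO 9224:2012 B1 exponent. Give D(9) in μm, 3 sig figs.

D(9) = 276 μm

carbon steel: f(T) = -0.054·(T−10) [T>10 °C] = -0.2322
  Pd branch = 1.77·Pd^0.52·e^(0.02·RH+f) = 47.66 μm/a
  Sd branch = 0.102·Sd^0.62·e^(0.033·RH+0.04·T) = 39.74 μm/a
  sum: 47.66 + 39.74 → r_corr = 87.4 μm/a
ISO 9224: D(t) = r_corr · t^b with b = 0.523 (carbon steel, B1)
  D(9) = 87.4 × 9^0.523 = 87.4 × 3.156 = 275.8 μm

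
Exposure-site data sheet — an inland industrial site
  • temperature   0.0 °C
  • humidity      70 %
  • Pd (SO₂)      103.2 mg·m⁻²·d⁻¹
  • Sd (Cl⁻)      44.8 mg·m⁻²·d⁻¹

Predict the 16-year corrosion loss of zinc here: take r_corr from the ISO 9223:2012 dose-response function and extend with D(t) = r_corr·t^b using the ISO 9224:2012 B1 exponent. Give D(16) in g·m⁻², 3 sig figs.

zinc: f(T) = +0.038·(T−10) [T≤10 °C] = -0.3800
  Pd branch = 0.0129·Pd^0.44·e^(0.046·RH+f) = 1.698 μm/a
  Cl⁻ term: 0.0175·44.8^0.57·exp(0.008·70+0.085·0.0) = 0.2676
  sum: 1.698 + 0.2676 → r_corr = 1.966 μm/a
Power-law: D(16) = r_corr · 16^0.813
  D(16) = 1.966 × 16^0.813 = 1.966 × 9.527 = 18.73 μm
  Mass loss = 18.73 μm × 7.14 g/cm³ = 133.7 g·m⁻²

D(16) = 134 g·m⁻²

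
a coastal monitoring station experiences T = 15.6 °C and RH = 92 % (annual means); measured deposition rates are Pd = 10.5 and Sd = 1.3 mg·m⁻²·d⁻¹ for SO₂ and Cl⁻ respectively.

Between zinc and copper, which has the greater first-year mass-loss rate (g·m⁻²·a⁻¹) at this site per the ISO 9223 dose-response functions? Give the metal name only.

copper

zinc: T>10 °C ⇒ hinge -0.071·(15.6−10) = -0.3976
  sulphur-dioxide contribution → 1.679 μm/a
  chloride contribution → 0.1598 μm/a
  total first-year rate 1.839 μm/a
  mass loss = 1.839 μm/a × 7.14 g/cm³ = 13.13 g·m⁻²·a⁻¹
copper: temperature factor f = -0.080·(5.6) = -0.4480
  sulphur-dioxide contribution → 1.421 μm/a
  chloride contribution → 0.6484 μm/a
  total first-year rate 2.069 μm/a
  mass loss = 2.069 μm/a × 8.96 g/cm³ = 18.54 g·m⁻²·a⁻¹
Ordering by g·m⁻²·a⁻¹: copper (18.5) > zinc (13.1)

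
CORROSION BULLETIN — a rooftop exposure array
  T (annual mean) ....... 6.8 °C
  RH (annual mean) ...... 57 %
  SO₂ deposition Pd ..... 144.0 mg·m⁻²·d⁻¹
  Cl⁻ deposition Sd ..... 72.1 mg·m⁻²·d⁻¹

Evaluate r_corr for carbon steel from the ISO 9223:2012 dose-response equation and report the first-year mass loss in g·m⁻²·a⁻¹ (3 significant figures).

r_corr = 454 g·m⁻²·a⁻¹

carbon steel: temperature factor f = +0.150·(-3.2) = -0.4800
  sulphur-dioxide contribution → 45.39 μm/a
  chloride contribution → 12.46 μm/a
  ⇒ r_corr(carbon steel) = 57.85 μm/a
Convert to mass loss: 57.85 μm/a × 7.85 g/cm³ = 454.1 g·m⁻²·a⁻¹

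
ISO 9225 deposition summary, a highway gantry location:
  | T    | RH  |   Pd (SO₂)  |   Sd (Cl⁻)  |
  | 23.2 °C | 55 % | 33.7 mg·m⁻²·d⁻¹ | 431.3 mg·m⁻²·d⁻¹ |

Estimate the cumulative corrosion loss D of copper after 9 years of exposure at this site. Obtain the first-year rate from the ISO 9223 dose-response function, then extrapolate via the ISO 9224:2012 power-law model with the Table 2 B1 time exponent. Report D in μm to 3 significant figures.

copper: T>10 °C ⇒ hinge -0.080·(23.2−10) = -1.0560
  SO₂ term: 0.0053·33.7^0.26·exp(0.059·55-1.0560) = 0.1181
  Cl⁻ term: 0.01025·431.3^0.27·exp(0.036·55+0.049·23.2) = 1.19
  r_corr = 0.1181 + 1.19 = 1.309 μm/a
ISO 9224: D(t) = r_corr · t^b with b = 0.667 (copper, B1)
  D(9) = 1.309 × 9^0.667 = 1.309 × 4.33 = 5.666 μm

D(9) = 5.67 μm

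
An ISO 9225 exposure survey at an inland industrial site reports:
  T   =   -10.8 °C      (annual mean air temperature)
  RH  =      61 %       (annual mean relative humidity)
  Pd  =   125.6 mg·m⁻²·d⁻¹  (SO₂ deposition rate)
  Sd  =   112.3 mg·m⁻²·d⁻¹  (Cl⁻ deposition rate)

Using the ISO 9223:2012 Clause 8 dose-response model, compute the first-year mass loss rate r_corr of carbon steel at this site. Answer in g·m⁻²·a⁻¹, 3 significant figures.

r_corr = 98.3 g·m⁻²·a⁻¹

carbon steel: T≤10 °C ⇒ hinge +0.150·(-10.8−10) = -3.1200
  Pd branch = 1.77·Pd^0.52·e^(0.02·RH+f) = 3.268 μm/a
  Sd branch = 0.102·Sd^0.62·e^(0.033·RH+0.04·T) = 9.257 μm/a
  sum: 3.268 + 9.257 → r_corr = 12.52 μm/a
Convert to mass loss: 12.52 μm/a × 7.85 g/cm³ = 98.32 g·m⁻²·a⁻¹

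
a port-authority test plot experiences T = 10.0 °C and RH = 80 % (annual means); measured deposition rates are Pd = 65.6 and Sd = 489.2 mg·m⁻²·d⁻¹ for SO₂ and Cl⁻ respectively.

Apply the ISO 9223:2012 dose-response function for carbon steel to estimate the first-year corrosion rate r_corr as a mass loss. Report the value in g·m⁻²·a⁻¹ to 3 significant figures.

r_corr = 1.38e+03 g·m⁻²·a⁻¹

carbon steel: temperature factor f = +0.150·(0.0) = +0.0000
  SO₂ term: 1.77·65.6^0.52·exp(0.02·80+0.0000) = 77.2
  Cl⁻ term: 0.102·489.2^0.62·exp(0.033·80+0.04·10.0) = 99.16
  r_corr = 77.2 + 99.16 = 176.4 μm/a
Convert to mass loss: 176.4 μm/a × 7.85 g/cm³ = 1384 g·m⁻²·a⁻¹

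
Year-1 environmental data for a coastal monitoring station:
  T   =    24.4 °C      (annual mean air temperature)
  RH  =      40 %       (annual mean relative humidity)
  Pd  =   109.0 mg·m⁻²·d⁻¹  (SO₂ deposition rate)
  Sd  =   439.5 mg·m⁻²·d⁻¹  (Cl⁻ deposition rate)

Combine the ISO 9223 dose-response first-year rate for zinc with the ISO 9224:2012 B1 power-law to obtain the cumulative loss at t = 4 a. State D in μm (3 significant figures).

D(4) = 19.7 μm

zinc: T>10 °C ⇒ hinge -0.071·(24.4−10) = -1.0224
  sulphur-dioxide contribution → 0.2302 μm/a
  chloride contribution → 6.155 μm/a
  ⇒ r_corr(zinc) = 6.385 μm/a
ISO 9224: D(t) = r_corr · t^b with b = 0.813 (zinc, B1)
  D(4) = 6.385 × 4^0.813 = 6.385 × 3.087 = 19.71 μm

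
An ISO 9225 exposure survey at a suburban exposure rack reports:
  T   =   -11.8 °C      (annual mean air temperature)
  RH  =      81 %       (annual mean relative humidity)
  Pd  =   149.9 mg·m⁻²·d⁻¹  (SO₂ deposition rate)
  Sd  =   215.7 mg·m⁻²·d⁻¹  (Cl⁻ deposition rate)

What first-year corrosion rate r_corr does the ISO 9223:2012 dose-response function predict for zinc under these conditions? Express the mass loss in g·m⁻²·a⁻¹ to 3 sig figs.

r_corr = 17.0 g·m⁻²·a⁻¹

zinc: f(T) = +0.038·(T−10) [T≤10 °C] = -0.8284
  Pd branch = 0.0129·Pd^0.44·e^(0.046·RH+f) = 2.12 μm/a
  Sd branch = 0.0175·Sd^0.57·e^(0.008·RH+0.085·T) = 0.2625 μm/a
  r_corr = 2.12 + 0.2625 = 2.383 μm/a
Convert to mass loss: 2.383 μm/a × 7.14 g/cm³ = 17.01 g·m⁻²·a⁻¹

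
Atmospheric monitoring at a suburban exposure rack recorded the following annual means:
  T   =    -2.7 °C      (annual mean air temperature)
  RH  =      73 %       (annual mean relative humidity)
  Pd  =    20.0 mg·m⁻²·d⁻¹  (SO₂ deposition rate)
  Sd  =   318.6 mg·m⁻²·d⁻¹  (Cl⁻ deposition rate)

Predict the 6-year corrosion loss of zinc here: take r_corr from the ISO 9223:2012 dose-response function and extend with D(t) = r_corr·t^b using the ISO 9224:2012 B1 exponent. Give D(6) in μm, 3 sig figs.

D(6) = 6.53 μm

zinc: f(T) = +0.038·(T−10) [T≤10 °C] = -0.4826
  SO₂ term: 0.0129·20.0^0.44·exp(0.046·73-0.4826) = 0.8547
  Cl⁻ term: 0.0175·318.6^0.57·exp(0.008·73+0.085·-2.7) = 0.6666
  r_corr = 0.8547 + 0.6666 = 1.521 μm/a
Power-law: D(6) = r_corr · 6^0.813
  D(6) = 1.521 × 6^0.813 = 1.521 × 4.292 = 6.529 μm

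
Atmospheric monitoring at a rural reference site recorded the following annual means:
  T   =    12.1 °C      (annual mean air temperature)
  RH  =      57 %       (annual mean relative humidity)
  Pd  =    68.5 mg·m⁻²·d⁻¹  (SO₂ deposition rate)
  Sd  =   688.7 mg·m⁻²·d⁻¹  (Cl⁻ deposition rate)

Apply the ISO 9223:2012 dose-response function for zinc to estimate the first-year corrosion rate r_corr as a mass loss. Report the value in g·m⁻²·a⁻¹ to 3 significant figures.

r_corr = 29.9 g·m⁻²·a⁻¹

zinc: f(T) = -0.071·(T−10) [T>10 °C] = -0.1491
  SO₂ term: 0.0129·68.5^0.44·exp(0.046·57-0.1491) = 0.9823
  Cl⁻ term: 0.0175·688.7^0.57·exp(0.008·57+0.085·12.1) = 3.202
  r_corr = 0.9823 + 3.202 = 4.184 μm/a
Convert to mass loss: 4.184 μm/a × 7.14 g/cm³ = 29.88 g·m⁻²·a⁻¹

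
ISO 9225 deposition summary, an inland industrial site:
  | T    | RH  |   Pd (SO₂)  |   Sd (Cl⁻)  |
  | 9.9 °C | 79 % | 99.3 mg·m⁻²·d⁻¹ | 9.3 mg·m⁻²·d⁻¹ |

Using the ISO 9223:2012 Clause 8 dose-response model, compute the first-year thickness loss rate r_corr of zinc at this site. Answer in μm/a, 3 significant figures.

zinc: T≤10 °C ⇒ hinge +0.038·(9.9−10) = -0.0038
  Pd branch = 0.0129·Pd^0.44·e^(0.046·RH+f) = 3.68 μm/a
  Cl⁻ term: 0.0175·9.3^0.57·exp(0.008·79+0.085·9.9) = 0.2723
  r_corr = 3.68 + 0.2723 = 3.952 μm/a

r_corr = 3.95 μm/a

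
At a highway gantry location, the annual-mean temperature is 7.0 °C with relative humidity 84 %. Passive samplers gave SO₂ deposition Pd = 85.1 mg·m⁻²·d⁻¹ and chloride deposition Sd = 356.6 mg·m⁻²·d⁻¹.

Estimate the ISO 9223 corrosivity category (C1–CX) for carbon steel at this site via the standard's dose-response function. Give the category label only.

C5

carbon steel: f(T) = +0.150·(T−10) [T≤10 °C] = -0.4500
  Pd branch = 1.77·Pd^0.52·e^(0.02·RH+f) = 61.05 μm/a
  Sd branch = 0.102·Sd^0.62·e^(0.033·RH+0.04·T) = 82.49 μm/a
  sum: 61.05 + 82.49 → r_corr = 143.5 μm/a
144 μm/a falls in (80, 200] for carbon steel → category C5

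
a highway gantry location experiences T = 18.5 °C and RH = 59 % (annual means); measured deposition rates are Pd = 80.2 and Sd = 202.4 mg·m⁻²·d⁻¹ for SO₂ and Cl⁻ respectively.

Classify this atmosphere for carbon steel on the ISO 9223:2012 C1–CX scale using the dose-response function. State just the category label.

C4

carbon steel: temperature factor f = -0.054·(8.5) = -0.4590
  sulphur-dioxide contribution → 35.59 μm/a
  chloride contribution → 40.31 μm/a
  ⇒ r_corr(carbon steel) = 75.89 μm/a
ISO 9223 Table 2 (carbon steel): 50 < 75.9 ≤ 80 μm/a ⇒ C4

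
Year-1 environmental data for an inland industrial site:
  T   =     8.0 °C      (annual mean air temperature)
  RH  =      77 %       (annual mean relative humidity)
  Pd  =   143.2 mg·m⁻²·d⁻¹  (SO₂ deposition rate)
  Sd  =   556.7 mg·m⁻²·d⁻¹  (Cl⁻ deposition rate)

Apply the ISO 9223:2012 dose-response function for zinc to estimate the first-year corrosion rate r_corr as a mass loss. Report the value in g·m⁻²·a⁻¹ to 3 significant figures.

r_corr = 43.0 g·m⁻²·a⁻¹

zinc: T≤10 °C ⇒ hinge +0.038·(8.0−10) = -0.0760
  SO₂ term: 0.0129·143.2^0.44·exp(0.046·77-0.0760) = 3.668
  Cl⁻ term: 0.0175·556.7^0.57·exp(0.008·77+0.085·8.0) = 2.349
  r_corr = 3.668 + 2.349 = 6.017 μm/a
Convert to mass loss: 6.017 μm/a × 7.14 g/cm³ = 42.96 g·m⁻²·a⁻¹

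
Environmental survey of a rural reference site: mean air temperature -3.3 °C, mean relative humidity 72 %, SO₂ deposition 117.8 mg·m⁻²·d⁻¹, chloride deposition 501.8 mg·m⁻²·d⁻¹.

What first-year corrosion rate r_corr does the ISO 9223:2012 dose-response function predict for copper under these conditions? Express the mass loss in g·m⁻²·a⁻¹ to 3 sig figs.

r_corr = 7.74 g·m⁻²·a⁻¹

copper: temperature factor f = +0.126·(-13.3) = -1.6758
  SO₂ term: 0.0053·117.8^0.26·exp(0.059·72-1.6758) = 0.2398
  Cl⁻ term: 0.01025·501.8^0.27·exp(0.036·72+0.049·-3.3) = 0.6242
  r_corr = 0.2398 + 0.6242 = 0.864 μm/a
Convert to mass loss: 0.864 μm/a × 8.96 g/cm³ = 7.742 g·m⁻²·a⁻¹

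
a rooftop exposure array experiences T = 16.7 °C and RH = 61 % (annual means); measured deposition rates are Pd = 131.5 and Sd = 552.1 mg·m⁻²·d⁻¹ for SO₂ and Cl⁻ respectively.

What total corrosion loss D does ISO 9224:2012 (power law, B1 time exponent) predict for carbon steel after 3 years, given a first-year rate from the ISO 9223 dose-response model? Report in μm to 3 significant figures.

D(3) = 226 μm

carbon steel: T>10 °C ⇒ hinge -0.054·(16.7−10) = -0.3618
  sulphur-dioxide contribution → 52.79 μm/a
  chloride contribution → 74.64 μm/a
  total first-year rate 127.4 μm/a
ISO 9224: D(t) = r_corr · t^b with b = 0.523 (carbon steel, B1)
  D(3) = 127.4 × 3^0.523 = 127.4 × 1.776 = 226.4 μm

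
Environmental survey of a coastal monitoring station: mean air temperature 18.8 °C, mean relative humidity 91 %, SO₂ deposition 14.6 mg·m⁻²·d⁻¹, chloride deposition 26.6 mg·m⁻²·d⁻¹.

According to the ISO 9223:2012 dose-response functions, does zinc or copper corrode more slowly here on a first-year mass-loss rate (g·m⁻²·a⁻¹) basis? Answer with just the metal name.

zinc

zinc: f(T) = -0.071·(T−10) [T>10 °C] = -0.6248
  Pd branch = 0.0129·Pd^0.44·e^(0.046·RH+f) = 1.477 μm/a
  Cl⁻ term: 0.0175·26.6^0.57·exp(0.008·91+0.085·18.8) = 1.162
  r_corr = 1.477 + 1.162 = 2.64 μm/a
  mass loss = 2.64 μm/a × 7.14 g/cm³ = 18.85 g·m⁻²·a⁻¹
copper: temperature factor f = -0.080·(8.8) = -0.7040
  Pd branch = 0.0053·Pd^0.26·e^(0.059·RH+f) = 1.13 μm/a
  Sd branch = 0.01025·Sd^0.27·e^(0.036·RH+0.049·T) = 1.653 μm/a
  r_corr = 1.13 + 1.653 = 2.783 μm/a
  mass loss = 2.783 μm/a × 8.96 g/cm³ = 24.93 g·m⁻²·a⁻¹
Ordering by g·m⁻²·a⁻¹: copper (24.9) > zinc (18.8)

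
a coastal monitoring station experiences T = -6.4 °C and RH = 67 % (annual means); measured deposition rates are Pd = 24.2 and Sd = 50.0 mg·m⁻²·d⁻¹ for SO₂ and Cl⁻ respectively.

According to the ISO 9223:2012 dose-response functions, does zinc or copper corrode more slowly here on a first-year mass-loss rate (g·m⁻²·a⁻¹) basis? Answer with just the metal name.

copper

zinc: f(T) = +0.038·(T−10) [T≤10 °C] = -0.6232
  Pd branch = 0.0129·Pd^0.44·e^(0.046·RH+f) = 0.6128 μm/a
  Cl⁻ term: 0.0175·50.0^0.57·exp(0.008·67+0.085·-6.4) = 0.1614
  r_corr = 0.6128 + 0.1614 = 0.7742 μm/a
  mass loss = 0.7742 μm/a × 7.14 g/cm³ = 5.528 g·m⁻²·a⁻¹
copper: f(T) = +0.126·(T−10) [T≤10 °C] = -2.0664
  SO₂ term: 0.0053·24.2^0.26·exp(0.059·67-2.0664) = 0.08006
  Cl⁻ term: 0.01025·50.0^0.27·exp(0.036·67+0.049·-6.4) = 0.2403
  r_corr = 0.08006 + 0.2403 = 0.3204 μm/a
  mass loss = 0.3204 μm/a × 8.96 g/cm³ = 2.87 g·m⁻²·a⁻¹
Ordering by g·m⁻²·a⁻¹: zinc (5.53) > copper (2.87)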